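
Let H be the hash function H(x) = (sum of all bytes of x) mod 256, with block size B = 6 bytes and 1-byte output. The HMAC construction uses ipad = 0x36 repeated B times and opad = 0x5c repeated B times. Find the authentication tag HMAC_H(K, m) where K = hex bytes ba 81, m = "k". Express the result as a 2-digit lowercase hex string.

Key hex bytes ba 81 is 2 bytes ≤ B = 6; zero-pad to 6 bytes: K' = ba 81 00 00 00 00.
K' ⊕ ipad = 8c b7 36 36 36 36.  K' ⊕ opad = e6 dd 5c 5c 5c 5c.
Inner input = (K'⊕ipad) ∥ m = 8c b7 36 36 36 36 ∥ 6b.
Inner hash: sum = 140+183+54+54+54+54+107 = 646; mod 256 = 134 → 86.
Outer input = (K'⊕opad) ∥ inner = e6 dd 5c 5c 5c 5c ∥ 86.
Outer hash (tag): sum = 230+221+92+92+92+92+134 = 953; mod 256 = 185 → b9.

b9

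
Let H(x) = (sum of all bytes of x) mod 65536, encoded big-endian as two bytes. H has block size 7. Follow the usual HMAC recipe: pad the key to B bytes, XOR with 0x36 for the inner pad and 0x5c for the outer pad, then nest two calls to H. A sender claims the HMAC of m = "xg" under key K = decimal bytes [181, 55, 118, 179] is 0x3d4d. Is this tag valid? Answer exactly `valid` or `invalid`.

invalid

Key decimal bytes [181, 55, 118, 179] = b5 37 76 b3 is 4 bytes ≤ B = 7; zero-pad to 7 bytes: K' = b5 37 76 b3 00 00 00.
K' ⊕ ipad = 83 01 40 85 36 36 36; K' ⊕ opad = e9 6b 2a ef 5c 5c 5c.
Inner hash: sum = 131+1+64+133+54+54+54+120+103 = 714 → 02 ca.
Outer hash (recomputed tag): sum = 233+107+42+239+92+92+92+2+202 = 1101 → 04 4d.
Recomputed tag = 044d; claimed = 3d4d → mismatch.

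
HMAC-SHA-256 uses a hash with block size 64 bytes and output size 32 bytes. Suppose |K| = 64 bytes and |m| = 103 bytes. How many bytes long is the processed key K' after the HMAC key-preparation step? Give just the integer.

64

Key is 64 ≤ 64 bytes, zero-padded: |K'| = 64.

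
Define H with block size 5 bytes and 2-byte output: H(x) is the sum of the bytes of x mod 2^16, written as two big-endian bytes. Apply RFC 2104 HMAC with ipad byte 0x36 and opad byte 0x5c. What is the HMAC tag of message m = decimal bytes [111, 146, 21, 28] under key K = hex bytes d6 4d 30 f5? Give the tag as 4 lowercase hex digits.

Key hex bytes d6 4d 30 f5 is 4 bytes ≤ B = 5; zero-pad to 5 bytes: K' = d6 4d 30 f5 00.
K' ⊕ ipad = e0 7b 06 c3 36.  K' ⊕ opad = 8a 11 6c a9 5c.
Inner input = (K'⊕ipad) ∥ m = e0 7b 06 c3 36 ∥ 6f 92 15 1c.
Inner hash: sum = 224+123+6+195+54+111+146+21+28 = 908 → 03 8c.
Outer input = (K'⊕opad) ∥ inner = 8a 11 6c a9 5c ∥ 03 8c.
Outer hash (tag): sum = 138+17+108+169+92+3+140 = 667 → 02 9b.

029b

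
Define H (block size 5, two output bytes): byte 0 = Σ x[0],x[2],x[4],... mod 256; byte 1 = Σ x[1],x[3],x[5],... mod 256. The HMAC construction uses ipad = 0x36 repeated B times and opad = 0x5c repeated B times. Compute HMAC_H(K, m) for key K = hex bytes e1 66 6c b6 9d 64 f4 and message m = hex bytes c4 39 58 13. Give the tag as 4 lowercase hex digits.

42d8

Key hex bytes e1 66 6c b6 9d 64 f4 is 7 bytes > B = 5, so hash it first: H(key) = de 80, then zero-pad to 5 bytes: K' = de 80 00 00 00.
K' ⊕ ipad = e8 b6 36 36 36.  K' ⊕ opad = 82 dc 5c 5c 5c.
Inner input = (K'⊕ipad) ∥ m = e8 b6 36 36 36 ∥ c4 39 58 13.
Inner hash: even-index sum = 416 mod 256 = 160; odd-index sum = 520 mod 256 = 8 → a0 08.
Outer input = (K'⊕opad) ∥ inner = 82 dc 5c 5c 5c ∥ a0 08.
Outer hash (tag): even-index sum = 322 mod 256 = 66; odd-index sum = 472 mod 256 = 216 → 42 d8.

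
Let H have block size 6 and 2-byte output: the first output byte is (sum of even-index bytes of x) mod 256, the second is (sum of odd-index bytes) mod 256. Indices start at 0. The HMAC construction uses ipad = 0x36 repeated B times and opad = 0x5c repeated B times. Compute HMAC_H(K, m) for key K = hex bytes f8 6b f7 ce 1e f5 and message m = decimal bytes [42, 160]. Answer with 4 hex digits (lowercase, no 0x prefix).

Key hex bytes f8 6b f7 ce 1e f5 is exactly B = 6 bytes: K' = f8 6b f7 ce 1e f5.
K' ⊕ ipad = ce 5d c1 f8 28 c3.  K' ⊕ opad = a4 37 ab 92 42 a9.
Inner input = (K'⊕ipad) ∥ m = ce 5d c1 f8 28 c3 ∥ 2a a0.
Inner hash: even-index sum = 481 mod 256 = 225; odd-index sum = 696 mod 256 = 184 → e1 b8.
Outer input = (K'⊕opad) ∥ inner = a4 37 ab 92 42 a9 ∥ e1 b8.
Outer hash (tag): even-index sum = 626 mod 256 = 114; odd-index sum = 554 mod 256 = 42 → 72 2a.

722a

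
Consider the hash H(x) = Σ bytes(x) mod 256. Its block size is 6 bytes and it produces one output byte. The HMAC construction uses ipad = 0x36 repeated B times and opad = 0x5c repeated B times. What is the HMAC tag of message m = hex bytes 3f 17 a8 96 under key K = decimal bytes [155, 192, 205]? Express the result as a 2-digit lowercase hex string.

dc

Key decimal bytes [155, 192, 205] = 9b c0 cd is 3 bytes ≤ B = 6; zero-pad to 6 bytes: K' = 9b c0 cd 00 00 00.
K' ⊕ ipad = ad f6 fb 36 36 36.  K' ⊕ opad = c7 9c 91 5c 5c 5c.
Inner input = (K'⊕ipad) ∥ m = ad f6 fb 36 36 36 ∥ 3f 17 a8 96.
Inner hash: sum = 173+246+251+54+54+54+63+23+168+150 = 1236; mod 256 = 212 → d4.
Outer input = (K'⊕opad) ∥ inner = c7 9c 91 5c 5c 5c ∥ d4.
Outer hash (tag): sum = 199+156+145+92+92+92+212 = 988; mod 256 = 220 → dc.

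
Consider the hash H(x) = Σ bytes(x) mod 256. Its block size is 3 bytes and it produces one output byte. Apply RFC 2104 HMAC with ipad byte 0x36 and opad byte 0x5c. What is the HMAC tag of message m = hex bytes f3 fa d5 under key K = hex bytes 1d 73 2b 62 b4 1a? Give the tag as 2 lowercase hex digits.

Key hex bytes 1d 73 2b 62 b4 1a is 6 bytes > B = 3, so hash it first: H(key) = eb, then zero-pad to 3 bytes: K' = eb 00 00.
K' ⊕ ipad = dd 36 36.  K' ⊕ opad = b7 5c 5c.
Inner input = (K'⊕ipad) ∥ m = dd 36 36 ∥ f3 fa d5.
Inner hash: sum = 221+54+54+243+250+213 = 1035; mod 256 = 11 → 0b.
Outer input = (K'⊕opad) ∥ inner = b7 5c 5c ∥ 0b.
Outer hash (tag): sum = 183+92+92+11 = 378; mod 256 = 122 → 7a.

7a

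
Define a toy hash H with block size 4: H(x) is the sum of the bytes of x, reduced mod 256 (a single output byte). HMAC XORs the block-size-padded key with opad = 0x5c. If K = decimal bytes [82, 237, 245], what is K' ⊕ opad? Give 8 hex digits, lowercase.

0eb1a95c

Key decimal bytes [82, 237, 245] = 52 ed f5 is 3 bytes ≤ B = 4; zero-pad to 4 bytes: K' = 52 ed f5 00.
XOR each byte with 0x5c: 52⊕5c=0e, ed⊕5c=b1, f5⊕5c=a9, 00⊕5c=5c.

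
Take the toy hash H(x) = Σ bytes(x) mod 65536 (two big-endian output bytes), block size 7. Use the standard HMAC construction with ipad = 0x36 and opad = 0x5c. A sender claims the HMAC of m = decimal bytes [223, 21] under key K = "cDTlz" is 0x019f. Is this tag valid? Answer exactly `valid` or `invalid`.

valid

Key "cDTlz" = 63 44 54 6c 7a is 5 bytes ≤ B = 7; zero-pad to 7 bytes: K' = 63 44 54 6c 7a 00 00.
K' ⊕ ipad = 55 72 62 5a 4c 36 36; K' ⊕ opad = 3f 18 08 30 26 5c 5c.
Inner hash: sum = 85+114+98+90+76+54+54+223+21 = 815 → 03 2f.
Outer hash (recomputed tag): sum = 63+24+8+48+38+92+92+3+47 = 415 → 01 9f.
Recomputed tag = 019f; claimed = 019f → match.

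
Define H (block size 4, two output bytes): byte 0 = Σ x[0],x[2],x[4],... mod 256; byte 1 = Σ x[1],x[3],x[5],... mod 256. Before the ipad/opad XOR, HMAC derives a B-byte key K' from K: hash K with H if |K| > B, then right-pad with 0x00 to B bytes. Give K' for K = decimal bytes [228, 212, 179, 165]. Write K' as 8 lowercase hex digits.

e4d4b3a5

Key decimal bytes [228, 212, 179, 165] = e4 d4 b3 a5 is exactly B = 4 bytes: K' = e4 d4 b3 a5.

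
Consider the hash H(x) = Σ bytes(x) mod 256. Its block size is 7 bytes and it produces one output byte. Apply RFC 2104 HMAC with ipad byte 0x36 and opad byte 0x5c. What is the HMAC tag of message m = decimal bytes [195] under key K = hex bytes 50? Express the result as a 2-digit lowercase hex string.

Key hex bytes 50 is 1 byte ≤ B = 7; zero-pad to 7 bytes: K' = 50 00 00 00 00 00 00.
K' ⊕ ipad = 66 36 36 36 36 36 36.  K' ⊕ opad = 0c 5c 5c 5c 5c 5c 5c.
Inner input = (K'⊕ipad) ∥ m = 66 36 36 36 36 36 36 ∥ c3.
Inner hash: sum = 102+54+54+54+54+54+54+195 = 621; mod 256 = 109 → 6d.
Outer input = (K'⊕opad) ∥ inner = 0c 5c 5c 5c 5c 5c 5c ∥ 6d.
Outer hash (tag): sum = 12+92+92+92+92+92+92+109 = 673; mod 256 = 161 → a1.

a1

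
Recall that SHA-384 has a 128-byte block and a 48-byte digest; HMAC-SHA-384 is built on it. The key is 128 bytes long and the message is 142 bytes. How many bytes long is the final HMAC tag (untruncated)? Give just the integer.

48

The tag is one SHA-384 digest: 48 bytes.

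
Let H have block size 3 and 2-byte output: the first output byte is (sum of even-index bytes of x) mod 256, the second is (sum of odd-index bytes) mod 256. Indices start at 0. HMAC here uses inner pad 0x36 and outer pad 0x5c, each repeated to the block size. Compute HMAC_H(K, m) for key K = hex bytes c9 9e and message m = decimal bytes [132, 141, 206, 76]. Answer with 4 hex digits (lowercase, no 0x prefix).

Key hex bytes c9 9e is 2 bytes ≤ B = 3; zero-pad to 3 bytes: K' = c9 9e 00.
K' ⊕ ipad = ff a8 36.  K' ⊕ opad = 95 c2 5c.
Inner input = (K'⊕ipad) ∥ m = ff a8 36 ∥ 84 8d ce 4c.
Inner hash: even-index sum = 526 mod 256 = 14; odd-index sum = 506 mod 256 = 250 → 0e fa.
Outer input = (K'⊕opad) ∥ inner = 95 c2 5c ∥ 0e fa.
Outer hash (tag): even-index sum = 491 mod 256 = 235; odd-index sum = 208 mod 256 = 208 → eb d0.

ebd0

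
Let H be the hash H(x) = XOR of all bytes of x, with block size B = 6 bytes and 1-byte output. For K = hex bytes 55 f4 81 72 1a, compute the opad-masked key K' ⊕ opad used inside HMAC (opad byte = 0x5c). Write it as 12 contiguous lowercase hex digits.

09a8dd2e465c

Key hex bytes 55 f4 81 72 1a is 5 bytes ≤ B = 6; zero-pad to 6 bytes: K' = 55 f4 81 72 1a 00.
XOR each byte with 0x5c: 55⊕5c=09, f4⊕5c=a8, 81⊕5c=dd, 72⊕5c=2e, 1a⊕5c=46, 00⊕5c=5c.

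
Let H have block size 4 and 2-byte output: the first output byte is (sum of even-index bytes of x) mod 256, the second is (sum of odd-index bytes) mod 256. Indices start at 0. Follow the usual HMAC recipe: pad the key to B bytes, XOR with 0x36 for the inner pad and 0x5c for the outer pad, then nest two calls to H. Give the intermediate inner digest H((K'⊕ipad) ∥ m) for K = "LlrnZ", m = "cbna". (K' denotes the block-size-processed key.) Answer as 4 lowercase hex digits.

Key "LlrnZ" = 4c 6c 72 6e 5a is 5 bytes > B = 4, so hash it first: H(key) = 18 da, then zero-pad to 4 bytes: K' = 18 da 00 00.
K' ⊕ ipad = 2e ec 36 36.
Inner input = 2e ec 36 36 ∥ 63 62 6e 61.
Inner hash: even-index sum = 309 mod 256 = 53; odd-index sum = 485 mod 256 = 229 → 35 e5.

35e5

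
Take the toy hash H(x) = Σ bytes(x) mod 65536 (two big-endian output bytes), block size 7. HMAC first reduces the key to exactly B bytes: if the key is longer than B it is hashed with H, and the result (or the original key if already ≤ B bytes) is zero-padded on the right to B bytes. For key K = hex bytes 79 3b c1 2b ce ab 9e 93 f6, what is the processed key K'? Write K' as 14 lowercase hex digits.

|K| = 9 > B = 7, so first hash the key.
H(K): sum = 121+59+193+43+206+171+158+147+246 = 1344 → 05 40.
Zero-pad H(K) = 05 40 to 7 bytes: K' = 05 40 00 00 00 00 00.

05400000000000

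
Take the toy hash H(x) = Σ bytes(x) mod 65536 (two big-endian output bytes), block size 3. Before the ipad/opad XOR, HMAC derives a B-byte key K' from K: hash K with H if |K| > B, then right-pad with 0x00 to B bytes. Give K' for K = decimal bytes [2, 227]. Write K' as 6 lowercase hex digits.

02e300

Key decimal bytes [2, 227] = 02 e3 is 2 bytes ≤ B = 3; zero-pad to 3 bytes: K' = 02 e3 00.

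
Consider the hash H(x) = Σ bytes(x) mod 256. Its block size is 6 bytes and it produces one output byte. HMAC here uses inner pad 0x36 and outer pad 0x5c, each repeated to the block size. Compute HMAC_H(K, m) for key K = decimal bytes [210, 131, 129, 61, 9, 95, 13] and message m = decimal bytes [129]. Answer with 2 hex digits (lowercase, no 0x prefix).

Key decimal bytes [210, 131, 129, 61, 9, 95, 13] = d2 83 81 3d 09 5f 0d is 7 bytes > B = 6, so hash it first: H(key) = 88, then zero-pad to 6 bytes: K' = 88 00 00 00 00 00.
K' ⊕ ipad = be 36 36 36 36 36.  K' ⊕ opad = d4 5c 5c 5c 5c 5c.
Inner input = (K'⊕ipad) ∥ m = be 36 36 36 36 36 ∥ 81.
Inner hash: sum = 190+54+54+54+54+54+129 = 589; mod 256 = 77 → 4d.
Outer input = (K'⊕opad) ∥ inner = d4 5c 5c 5c 5c 5c ∥ 4d.
Outer hash (tag): sum = 212+92+92+92+92+92+77 = 749; mod 256 = 237 → ed.

ed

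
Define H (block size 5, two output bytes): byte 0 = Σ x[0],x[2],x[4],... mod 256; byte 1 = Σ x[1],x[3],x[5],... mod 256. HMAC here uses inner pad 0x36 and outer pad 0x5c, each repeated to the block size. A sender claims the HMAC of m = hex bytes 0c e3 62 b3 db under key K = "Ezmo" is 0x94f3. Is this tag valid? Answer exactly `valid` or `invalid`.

Key "Ezmo" = 45 7a 6d 6f is 4 bytes ≤ B = 5; zero-pad to 5 bytes: K' = 45 7a 6d 6f 00.
K' ⊕ ipad = 73 4c 5b 59 36; K' ⊕ opad = 19 26 31 33 5c.
Inner hash: even-index sum = 666 mod 256 = 154; odd-index sum = 494 mod 256 = 238 → 9a ee.
Outer hash (recomputed tag): even-index sum = 404 mod 256 = 148; odd-index sum = 243 mod 256 = 243 → 94 f3.
Recomputed tag = 94f3; claimed = 94f3 → match.

valid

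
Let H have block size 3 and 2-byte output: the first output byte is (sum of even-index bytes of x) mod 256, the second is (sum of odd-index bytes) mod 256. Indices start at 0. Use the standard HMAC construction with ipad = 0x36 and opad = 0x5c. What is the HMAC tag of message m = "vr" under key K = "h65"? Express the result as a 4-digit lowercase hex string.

133d

Key "h65" = 68 36 35 is exactly B = 3 bytes: K' = 68 36 35.
K' ⊕ ipad = 5e 00 03.  K' ⊕ opad = 34 6a 69.
Inner input = (K'⊕ipad) ∥ m = 5e 00 03 ∥ 76 72.
Inner hash: even-index sum = 211 mod 256 = 211; odd-index sum = 118 mod 256 = 118 → d3 76.
Outer input = (K'⊕opad) ∥ inner = 34 6a 69 ∥ d3 76.
Outer hash (tag): even-index sum = 275 mod 256 = 19; odd-index sum = 317 mod 256 = 61 → 13 3d.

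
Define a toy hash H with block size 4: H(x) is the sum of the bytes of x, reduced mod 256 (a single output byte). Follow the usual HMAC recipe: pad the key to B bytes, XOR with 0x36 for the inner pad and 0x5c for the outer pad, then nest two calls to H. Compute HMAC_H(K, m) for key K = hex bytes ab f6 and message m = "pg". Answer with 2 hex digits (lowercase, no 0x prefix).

Key hex bytes ab f6 is 2 bytes ≤ B = 4; zero-pad to 4 bytes: K' = ab f6 00 00.
K' ⊕ ipad = 9d c0 36 36.  K' ⊕ opad = f7 aa 5c 5c.
Inner input = (K'⊕ipad) ∥ m = 9d c0 36 36 ∥ 70 67.
Inner hash: sum = 157+192+54+54+112+103 = 672; mod 256 = 160 → a0.
Outer input = (K'⊕opad) ∥ inner = f7 aa 5c 5c ∥ a0.
Outer hash (tag): sum = 247+170+92+92+160 = 761; mod 256 = 249 → f9.

f9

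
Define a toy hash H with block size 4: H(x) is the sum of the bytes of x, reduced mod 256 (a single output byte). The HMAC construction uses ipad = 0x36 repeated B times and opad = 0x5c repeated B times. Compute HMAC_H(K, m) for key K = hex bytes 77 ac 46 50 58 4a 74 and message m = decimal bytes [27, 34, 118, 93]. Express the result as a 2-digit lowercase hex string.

Key hex bytes 77 ac 46 50 58 4a 74 is 7 bytes > B = 4, so hash it first: H(key) = cf, then zero-pad to 4 bytes: K' = cf 00 00 00.
K' ⊕ ipad = f9 36 36 36.  K' ⊕ opad = 93 5c 5c 5c.
Inner input = (K'⊕ipad) ∥ m = f9 36 36 36 ∥ 1b 22 76 5d.
Inner hash: sum = 249+54+54+54+27+34+118+93 = 683; mod 256 = 171 → ab.
Outer input = (K'⊕opad) ∥ inner = 93 5c 5c 5c ∥ ab.
Outer hash (tag): sum = 147+92+92+92+171 = 594; mod 256 = 82 → 52.

52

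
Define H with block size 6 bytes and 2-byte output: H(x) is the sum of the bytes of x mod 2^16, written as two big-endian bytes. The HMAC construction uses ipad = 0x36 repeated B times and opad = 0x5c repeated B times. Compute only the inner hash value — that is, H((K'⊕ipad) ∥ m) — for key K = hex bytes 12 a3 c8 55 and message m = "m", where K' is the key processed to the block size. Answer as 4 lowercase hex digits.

02f3

Key hex bytes 12 a3 c8 55 is 4 bytes ≤ B = 6; zero-pad to 6 bytes: K' = 12 a3 c8 55 00 00.
K' ⊕ ipad = 24 95 fe 63 36 36.
Inner input = 24 95 fe 63 36 36 ∥ 6d.
Inner hash: sum = 36+149+254+99+54+54+109 = 755 → 02 f3.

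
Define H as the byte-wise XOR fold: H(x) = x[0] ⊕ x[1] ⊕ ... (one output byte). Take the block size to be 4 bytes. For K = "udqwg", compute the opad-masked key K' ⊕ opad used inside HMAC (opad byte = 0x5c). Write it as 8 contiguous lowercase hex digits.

Key "udqwg" = 75 64 71 77 67 is 5 bytes > B = 4, so hash it first: H(key) = 70, then zero-pad to 4 bytes: K' = 70 00 00 00.
XOR each byte with 0x5c: 70⊕5c=2c, 00⊕5c=5c, 00⊕5c=5c, 00⊕5c=5c.

2c5c5c5c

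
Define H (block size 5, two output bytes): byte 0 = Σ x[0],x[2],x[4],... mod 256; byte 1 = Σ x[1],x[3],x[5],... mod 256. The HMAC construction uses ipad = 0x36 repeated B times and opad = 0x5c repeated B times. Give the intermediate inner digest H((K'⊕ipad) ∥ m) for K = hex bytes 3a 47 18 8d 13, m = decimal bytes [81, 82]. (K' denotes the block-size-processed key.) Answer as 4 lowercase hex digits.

Key hex bytes 3a 47 18 8d 13 is exactly B = 5 bytes: K' = 3a 47 18 8d 13.
K' ⊕ ipad = 0c 71 2e bb 25.
Inner input = 0c 71 2e bb 25 ∥ 51 52.
Inner hash: even-index sum = 177 mod 256 = 177; odd-index sum = 381 mod 256 = 125 → b1 7d.

b17d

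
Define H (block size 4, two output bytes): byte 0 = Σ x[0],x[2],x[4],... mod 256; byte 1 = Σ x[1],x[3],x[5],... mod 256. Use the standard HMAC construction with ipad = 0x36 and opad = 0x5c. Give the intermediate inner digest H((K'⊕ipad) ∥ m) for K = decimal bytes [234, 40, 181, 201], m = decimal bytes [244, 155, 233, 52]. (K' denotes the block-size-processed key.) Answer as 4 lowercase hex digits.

Key decimal bytes [234, 40, 181, 201] = ea 28 b5 c9 is exactly B = 4 bytes: K' = ea 28 b5 c9.
K' ⊕ ipad = dc 1e 83 ff.
Inner input = dc 1e 83 ff ∥ f4 9b e9 34.
Inner hash: even-index sum = 828 mod 256 = 60; odd-index sum = 492 mod 256 = 236 → 3c ec.

3cec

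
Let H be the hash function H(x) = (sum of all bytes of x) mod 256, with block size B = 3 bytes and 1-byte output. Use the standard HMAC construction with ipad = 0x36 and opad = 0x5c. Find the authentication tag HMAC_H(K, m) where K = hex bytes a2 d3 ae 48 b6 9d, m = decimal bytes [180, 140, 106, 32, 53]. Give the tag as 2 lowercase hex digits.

8d

Key hex bytes a2 d3 ae 48 b6 9d is 6 bytes > B = 3, so hash it first: H(key) = be, then zero-pad to 3 bytes: K' = be 00 00.
K' ⊕ ipad = 88 36 36.  K' ⊕ opad = e2 5c 5c.
Inner input = (K'⊕ipad) ∥ m = 88 36 36 ∥ b4 8c 6a 20 35.
Inner hash: sum = 136+54+54+180+140+106+32+53 = 755; mod 256 = 243 → f3.
Outer input = (K'⊕opad) ∥ inner = e2 5c 5c ∥ f3.
Outer hash (tag): sum = 226+92+92+243 = 653; mod 256 = 141 → 8d.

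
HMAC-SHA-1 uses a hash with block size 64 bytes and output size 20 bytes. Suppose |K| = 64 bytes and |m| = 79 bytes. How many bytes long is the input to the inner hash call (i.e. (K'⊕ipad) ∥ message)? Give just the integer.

143

Key is 64 ≤ 64 bytes, zero-padded: |K'| = 64.
Inner input = (K'⊕ipad) ∥ m → 64 + 79 = 143 bytes.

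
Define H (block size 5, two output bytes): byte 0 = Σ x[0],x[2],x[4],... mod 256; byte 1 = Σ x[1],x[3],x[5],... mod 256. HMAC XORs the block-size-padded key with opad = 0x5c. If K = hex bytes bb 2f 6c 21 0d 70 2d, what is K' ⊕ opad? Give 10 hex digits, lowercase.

Key hex bytes bb 2f 6c 21 0d 70 2d is 7 bytes > B = 5, so hash it first: H(key) = 61 c0, then zero-pad to 5 bytes: K' = 61 c0 00 00 00.
XOR each byte with 0x5c: 61⊕5c=3d, c0⊕5c=9c, 00⊕5c=5c, 00⊕5c=5c, 00⊕5c=5c.

3d9c5c5c5c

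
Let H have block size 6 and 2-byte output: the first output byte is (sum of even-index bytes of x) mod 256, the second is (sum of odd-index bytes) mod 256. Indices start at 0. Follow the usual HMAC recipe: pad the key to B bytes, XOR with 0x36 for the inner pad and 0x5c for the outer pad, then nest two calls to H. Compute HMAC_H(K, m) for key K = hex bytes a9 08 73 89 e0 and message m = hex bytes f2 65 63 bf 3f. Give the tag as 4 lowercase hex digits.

2edc

Key hex bytes a9 08 73 89 e0 is 5 bytes ≤ B = 6; zero-pad to 6 bytes: K' = a9 08 73 89 e0 00.
K' ⊕ ipad = 9f 3e 45 bf d6 36.  K' ⊕ opad = f5 54 2f d5 bc 5c.
Inner input = (K'⊕ipad) ∥ m = 9f 3e 45 bf d6 36 ∥ f2 65 63 bf 3f.
Inner hash: even-index sum = 846 mod 256 = 78; odd-index sum = 599 mod 256 = 87 → 4e 57.
Outer input = (K'⊕opad) ∥ inner = f5 54 2f d5 bc 5c ∥ 4e 57.
Outer hash (tag): even-index sum = 558 mod 256 = 46; odd-index sum = 476 mod 256 = 220 → 2e dc.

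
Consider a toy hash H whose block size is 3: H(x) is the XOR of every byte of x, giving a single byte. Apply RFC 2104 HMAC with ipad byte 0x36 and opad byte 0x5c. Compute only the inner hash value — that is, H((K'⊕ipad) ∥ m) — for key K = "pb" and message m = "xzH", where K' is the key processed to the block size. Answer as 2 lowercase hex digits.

Key "pb" = 70 62 is 2 bytes ≤ B = 3; zero-pad to 3 bytes: K' = 70 62 00.
K' ⊕ ipad = 46 54 36.
Inner input = 46 54 36 ∥ 78 7a 48.
Inner hash: XOR 46⊕54⊕36⊕78⊕7a⊕48 = 6e.

6e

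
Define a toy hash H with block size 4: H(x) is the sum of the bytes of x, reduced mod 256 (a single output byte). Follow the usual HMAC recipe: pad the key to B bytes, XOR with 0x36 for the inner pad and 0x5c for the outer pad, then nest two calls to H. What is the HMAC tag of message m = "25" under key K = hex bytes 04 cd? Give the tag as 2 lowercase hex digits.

a1

Key hex bytes 04 cd is 2 bytes ≤ B = 4; zero-pad to 4 bytes: K' = 04 cd 00 00.
K' ⊕ ipad = 32 fb 36 36.  K' ⊕ opad = 58 91 5c 5c.
Inner input = (K'⊕ipad) ∥ m = 32 fb 36 36 ∥ 32 35.
Inner hash: sum = 50+251+54+54+50+53 = 512; mod 256 = 0 → 00.
Outer input = (K'⊕opad) ∥ inner = 58 91 5c 5c ∥ 00.
Outer hash (tag): sum = 88+145+92+92+0 = 417; mod 256 = 161 → a1.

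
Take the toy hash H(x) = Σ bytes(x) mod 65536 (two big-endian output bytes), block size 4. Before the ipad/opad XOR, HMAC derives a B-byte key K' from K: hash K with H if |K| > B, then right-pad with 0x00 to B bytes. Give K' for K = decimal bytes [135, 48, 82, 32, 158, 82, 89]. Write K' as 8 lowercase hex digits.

02720000

|K| = 7 > B = 4, so first hash the key.
H(K): sum = 135+48+82+32+158+82+89 = 626 → 02 72.
Zero-pad H(K) = 02 72 to 4 bytes: K' = 02 72 00 00.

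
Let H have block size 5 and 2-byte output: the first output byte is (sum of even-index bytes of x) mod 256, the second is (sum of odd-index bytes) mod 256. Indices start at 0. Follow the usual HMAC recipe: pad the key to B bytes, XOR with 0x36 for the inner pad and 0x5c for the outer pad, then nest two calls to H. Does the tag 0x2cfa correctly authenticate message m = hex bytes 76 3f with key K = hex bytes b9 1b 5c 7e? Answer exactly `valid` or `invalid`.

invalid

Key hex bytes b9 1b 5c 7e is 4 bytes ≤ B = 5; zero-pad to 5 bytes: K' = b9 1b 5c 7e 00.
K' ⊕ ipad = 8f 2d 6a 48 36; K' ⊕ opad = e5 47 00 22 5c.
Inner hash: even-index sum = 366 mod 256 = 110; odd-index sum = 235 mod 256 = 235 → 6e eb.
Outer hash (recomputed tag): even-index sum = 556 mod 256 = 44; odd-index sum = 215 mod 256 = 215 → 2c d7.
Recomputed tag = 2cd7; claimed = 2cfa → mismatch.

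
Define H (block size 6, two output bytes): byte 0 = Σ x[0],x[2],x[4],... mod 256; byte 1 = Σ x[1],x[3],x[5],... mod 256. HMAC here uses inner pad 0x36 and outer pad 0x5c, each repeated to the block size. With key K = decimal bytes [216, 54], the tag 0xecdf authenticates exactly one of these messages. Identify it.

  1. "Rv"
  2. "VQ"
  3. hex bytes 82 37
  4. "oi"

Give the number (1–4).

Key decimal bytes [216, 54] = d8 36 is 2 bytes ≤ B = 6; zero-pad to 6 bytes: K' = d8 36 00 00 00 00.
K' ⊕ ipad = ee 00 36 36 36 36; K' ⊕ opad = 84 6a 5c 5c 5c 5c.
m1: inner = H(ee 00 36 36 36 36 52 76) = ac e2; tag = H(84 6a 5c 5c 5c 5c ac e2) = e804
m2: inner = H(ee 00 36 36 36 36 56 51) = b0 bd; tag = H(84 6a 5c 5c 5c 5c b0 bd) = ecdf ← matches
m3: inner = H(ee 00 36 36 36 36 82 37) = dc a3; tag = H(84 6a 5c 5c 5c 5c dc a3) = 18c5
m4: inner = H(ee 00 36 36 36 36 6f 69) = c9 d5; tag = H(84 6a 5c 5c 5c 5c c9 d5) = 05f7

2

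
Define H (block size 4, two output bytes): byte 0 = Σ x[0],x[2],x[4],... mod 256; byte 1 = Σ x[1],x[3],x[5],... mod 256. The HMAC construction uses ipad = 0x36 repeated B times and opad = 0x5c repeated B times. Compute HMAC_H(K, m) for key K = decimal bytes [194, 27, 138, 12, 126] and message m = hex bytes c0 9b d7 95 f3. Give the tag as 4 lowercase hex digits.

ae4e

Key decimal bytes [194, 27, 138, 12, 126] = c2 1b 8a 0c 7e is 5 bytes > B = 4, so hash it first: H(key) = ca 27, then zero-pad to 4 bytes: K' = ca 27 00 00.
K' ⊕ ipad = fc 11 36 36.  K' ⊕ opad = 96 7b 5c 5c.
Inner input = (K'⊕ipad) ∥ m = fc 11 36 36 ∥ c0 9b d7 95 f3.
Inner hash: even-index sum = 956 mod 256 = 188; odd-index sum = 375 mod 256 = 119 → bc 77.
Outer input = (K'⊕opad) ∥ inner = 96 7b 5c 5c ∥ bc 77.
Outer hash (tag): even-index sum = 430 mod 256 = 174; odd-index sum = 334 mod 256 = 78 → ae 4e.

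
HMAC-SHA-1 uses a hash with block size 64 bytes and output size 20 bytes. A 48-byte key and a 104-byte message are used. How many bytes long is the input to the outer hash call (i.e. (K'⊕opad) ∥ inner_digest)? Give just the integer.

84

Key is 48 ≤ 64 bytes, zero-padded: |K'| = 64.
Outer input = (K'⊕opad) ∥ H(inner) → 64 + 20 = 84 bytes.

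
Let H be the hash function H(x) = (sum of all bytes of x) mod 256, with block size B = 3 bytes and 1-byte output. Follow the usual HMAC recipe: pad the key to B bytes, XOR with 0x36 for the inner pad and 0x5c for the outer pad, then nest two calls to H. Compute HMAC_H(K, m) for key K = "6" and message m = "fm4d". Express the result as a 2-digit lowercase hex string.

Key "6" = 36 is 1 byte ≤ B = 3; zero-pad to 3 bytes: K' = 36 00 00.
K' ⊕ ipad = 00 36 36.  K' ⊕ opad = 6a 5c 5c.
Inner input = (K'⊕ipad) ∥ m = 00 36 36 ∥ 66 6d 34 64.
Inner hash: sum = 0+54+54+102+109+52+100 = 471; mod 256 = 215 → d7.
Outer input = (K'⊕opad) ∥ inner = 6a 5c 5c ∥ d7.
Outer hash (tag): sum = 106+92+92+215 = 505; mod 256 = 249 → f9.

f9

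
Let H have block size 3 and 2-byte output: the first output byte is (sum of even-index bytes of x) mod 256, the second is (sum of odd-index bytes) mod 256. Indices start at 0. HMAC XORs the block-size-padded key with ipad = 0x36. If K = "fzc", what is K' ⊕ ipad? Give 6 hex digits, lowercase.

Key "fzc" = 66 7a 63 is exactly B = 3 bytes: K' = 66 7a 63.
XOR each byte with 0x36: 66⊕36=50, 7a⊕36=4c, 63⊕36=55.

504c55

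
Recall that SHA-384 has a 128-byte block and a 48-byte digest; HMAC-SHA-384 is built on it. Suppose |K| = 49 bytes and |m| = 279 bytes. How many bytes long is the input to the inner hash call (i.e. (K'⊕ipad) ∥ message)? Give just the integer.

Key is 49 ≤ 128 bytes, zero-padded: |K'| = 128.
Inner input = (K'⊕ipad) ∥ m → 128 + 279 = 407 bytes.

407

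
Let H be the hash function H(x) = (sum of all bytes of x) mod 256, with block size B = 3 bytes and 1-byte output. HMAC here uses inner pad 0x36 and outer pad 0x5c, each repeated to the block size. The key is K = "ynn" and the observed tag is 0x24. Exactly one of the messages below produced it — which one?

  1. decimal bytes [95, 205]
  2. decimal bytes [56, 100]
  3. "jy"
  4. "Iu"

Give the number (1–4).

2

Key "ynn" = 79 6e 6e is exactly B = 3 bytes: K' = 79 6e 6e.
K' ⊕ ipad = 4f 58 58; K' ⊕ opad = 25 32 32.
m1: inner = H(4f 58 58 5f cd) = 2b; tag = H(25 32 32 2b) = b4
m2: inner = H(4f 58 58 38 64) = 9b; tag = H(25 32 32 9b) = 24 ← matches
m3: inner = H(4f 58 58 6a 79) = e2; tag = H(25 32 32 e2) = 6b
m4: inner = H(4f 58 58 49 75) = bd; tag = H(25 32 32 bd) = 46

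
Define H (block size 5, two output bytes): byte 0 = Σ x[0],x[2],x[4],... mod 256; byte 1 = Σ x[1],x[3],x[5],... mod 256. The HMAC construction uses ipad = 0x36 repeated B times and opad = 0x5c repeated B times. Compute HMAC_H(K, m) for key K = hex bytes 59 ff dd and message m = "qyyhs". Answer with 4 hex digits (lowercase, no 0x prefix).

Key hex bytes 59 ff dd is 3 bytes ≤ B = 5; zero-pad to 5 bytes: K' = 59 ff dd 00 00.
K' ⊕ ipad = 6f c9 eb 36 36.  K' ⊕ opad = 05 a3 81 5c 5c.
Inner input = (K'⊕ipad) ∥ m = 6f c9 eb 36 36 ∥ 71 79 79 68 73.
Inner hash: even-index sum = 625 mod 256 = 113; odd-index sum = 604 mod 256 = 92 → 71 5c.
Outer input = (K'⊕opad) ∥ inner = 05 a3 81 5c 5c ∥ 71 5c.
Outer hash (tag): even-index sum = 318 mod 256 = 62; odd-index sum = 368 mod 256 = 112 → 3e 70.

3e70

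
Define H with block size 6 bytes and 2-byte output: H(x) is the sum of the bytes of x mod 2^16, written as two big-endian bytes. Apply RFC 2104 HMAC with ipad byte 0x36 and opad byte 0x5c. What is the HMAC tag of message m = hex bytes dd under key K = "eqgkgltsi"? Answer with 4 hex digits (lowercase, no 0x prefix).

034f

Key "eqgkgltsi" = 65 71 67 6b 67 6c 74 73 69 is 9 bytes > B = 6, so hash it first: H(key) = 03 cb, then zero-pad to 6 bytes: K' = 03 cb 00 00 00 00.
K' ⊕ ipad = 35 fd 36 36 36 36.  K' ⊕ opad = 5f 97 5c 5c 5c 5c.
Inner input = (K'⊕ipad) ∥ m = 35 fd 36 36 36 36 ∥ dd.
Inner hash: sum = 53+253+54+54+54+54+221 = 743 → 02 e7.
Outer input = (K'⊕opad) ∥ inner = 5f 97 5c 5c 5c 5c ∥ 02 e7.
Outer hash (tag): sum = 95+151+92+92+92+92+2+231 = 847 → 03 4f.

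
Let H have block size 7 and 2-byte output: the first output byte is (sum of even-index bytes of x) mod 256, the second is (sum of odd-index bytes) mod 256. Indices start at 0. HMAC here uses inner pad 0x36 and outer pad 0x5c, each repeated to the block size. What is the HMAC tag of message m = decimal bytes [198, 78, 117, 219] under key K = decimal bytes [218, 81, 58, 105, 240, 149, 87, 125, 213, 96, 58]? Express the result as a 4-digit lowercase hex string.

0b4f

Key decimal bytes [218, 81, 58, 105, 240, 149, 87, 125, 213, 96, 58] = da 51 3a 69 f0 95 57 7d d5 60 3a is 11 bytes > B = 7, so hash it first: H(key) = 6a 2c, then zero-pad to 7 bytes: K' = 6a 2c 00 00 00 00 00.
K' ⊕ ipad = 5c 1a 36 36 36 36 36.  K' ⊕ opad = 36 70 5c 5c 5c 5c 5c.
Inner input = (K'⊕ipad) ∥ m = 5c 1a 36 36 36 36 36 ∥ c6 4e 75 db.
Inner hash: even-index sum = 551 mod 256 = 39; odd-index sum = 449 mod 256 = 193 → 27 c1.
Outer input = (K'⊕opad) ∥ inner = 36 70 5c 5c 5c 5c 5c ∥ 27 c1.
Outer hash (tag): even-index sum = 523 mod 256 = 11; odd-index sum = 335 mod 256 = 79 → 0b 4f.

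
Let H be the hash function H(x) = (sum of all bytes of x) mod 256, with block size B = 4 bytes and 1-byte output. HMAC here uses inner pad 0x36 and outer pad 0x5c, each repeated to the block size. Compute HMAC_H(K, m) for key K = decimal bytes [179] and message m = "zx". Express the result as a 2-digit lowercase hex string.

Key decimal bytes [179] = b3 is 1 byte ≤ B = 4; zero-pad to 4 bytes: K' = b3 00 00 00.
K' ⊕ ipad = 85 36 36 36.  K' ⊕ opad = ef 5c 5c 5c.
Inner input = (K'⊕ipad) ∥ m = 85 36 36 36 ∥ 7a 78.
Inner hash: sum = 133+54+54+54+122+120 = 537; mod 256 = 25 → 19.
Outer input = (K'⊕opad) ∥ inner = ef 5c 5c 5c ∥ 19.
Outer hash (tag): sum = 239+92+92+92+25 = 540; mod 256 = 28 → 1c.

1c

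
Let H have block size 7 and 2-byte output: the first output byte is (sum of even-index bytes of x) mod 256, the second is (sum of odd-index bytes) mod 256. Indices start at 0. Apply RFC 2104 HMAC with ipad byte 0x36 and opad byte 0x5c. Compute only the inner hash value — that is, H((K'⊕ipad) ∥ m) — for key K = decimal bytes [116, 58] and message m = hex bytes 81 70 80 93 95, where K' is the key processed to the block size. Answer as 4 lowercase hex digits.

e70e

Key decimal bytes [116, 58] = 74 3a is 2 bytes ≤ B = 7; zero-pad to 7 bytes: K' = 74 3a 00 00 00 00 00.
K' ⊕ ipad = 42 0c 36 36 36 36 36.
Inner input = 42 0c 36 36 36 36 36 ∥ 81 70 80 93 95.
Inner hash: even-index sum = 487 mod 256 = 231; odd-index sum = 526 mod 256 = 14 → e7 0e.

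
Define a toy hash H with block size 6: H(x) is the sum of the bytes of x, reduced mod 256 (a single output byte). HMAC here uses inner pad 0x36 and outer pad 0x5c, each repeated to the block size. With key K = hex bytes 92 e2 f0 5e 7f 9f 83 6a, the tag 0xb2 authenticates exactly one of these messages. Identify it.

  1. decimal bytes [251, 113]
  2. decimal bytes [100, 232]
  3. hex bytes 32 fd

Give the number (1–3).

Key hex bytes 92 e2 f0 5e 7f 9f 83 6a is 8 bytes > B = 6, so hash it first: H(key) = cd, then zero-pad to 6 bytes: K' = cd 00 00 00 00 00.
K' ⊕ ipad = fb 36 36 36 36 36; K' ⊕ opad = 91 5c 5c 5c 5c 5c.
m1: inner = H(fb 36 36 36 36 36 fb 71) = 75; tag = H(91 5c 5c 5c 5c 5c 75) = d2
m2: inner = H(fb 36 36 36 36 36 64 e8) = 55; tag = H(91 5c 5c 5c 5c 5c 55) = b2 ← matches
m3: inner = H(fb 36 36 36 36 36 32 fd) = 38; tag = H(91 5c 5c 5c 5c 5c 38) = 95

2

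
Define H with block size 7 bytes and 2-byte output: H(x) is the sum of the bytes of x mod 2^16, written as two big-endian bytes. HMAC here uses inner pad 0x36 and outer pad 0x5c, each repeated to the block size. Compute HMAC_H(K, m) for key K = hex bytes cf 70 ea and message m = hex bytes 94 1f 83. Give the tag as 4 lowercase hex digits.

Key hex bytes cf 70 ea is 3 bytes ≤ B = 7; zero-pad to 7 bytes: K' = cf 70 ea 00 00 00 00.
K' ⊕ ipad = f9 46 dc 36 36 36 36.  K' ⊕ opad = 93 2c b6 5c 5c 5c 5c.
Inner input = (K'⊕ipad) ∥ m = f9 46 dc 36 36 36 36 ∥ 94 1f 83.
Inner hash: sum = 249+70+220+54+54+54+54+148+31+131 = 1065 → 04 29.
Outer input = (K'⊕opad) ∥ inner = 93 2c b6 5c 5c 5c 5c ∥ 04 29.
Outer hash (tag): sum = 147+44+182+92+92+92+92+4+41 = 786 → 03 12.

0312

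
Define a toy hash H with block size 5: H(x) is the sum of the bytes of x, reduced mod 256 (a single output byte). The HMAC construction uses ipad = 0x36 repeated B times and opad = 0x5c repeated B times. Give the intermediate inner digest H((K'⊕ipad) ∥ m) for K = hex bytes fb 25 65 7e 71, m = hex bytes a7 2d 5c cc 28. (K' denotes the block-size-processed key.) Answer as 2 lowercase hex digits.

Key hex bytes fb 25 65 7e 71 is exactly B = 5 bytes: K' = fb 25 65 7e 71.
K' ⊕ ipad = cd 13 53 48 47.
Inner input = cd 13 53 48 47 ∥ a7 2d 5c cc 28.
Inner hash: sum = 205+19+83+72+71+167+45+92+204+40 = 998; mod 256 = 230 → e6.

e6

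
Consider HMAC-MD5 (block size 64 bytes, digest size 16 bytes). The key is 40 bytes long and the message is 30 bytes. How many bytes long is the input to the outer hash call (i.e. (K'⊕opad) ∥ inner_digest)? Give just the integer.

Key is 40 ≤ 64 bytes, zero-padded: |K'| = 64.
Outer input = (K'⊕opad) ∥ H(inner) → 64 + 16 = 80 bytes.

80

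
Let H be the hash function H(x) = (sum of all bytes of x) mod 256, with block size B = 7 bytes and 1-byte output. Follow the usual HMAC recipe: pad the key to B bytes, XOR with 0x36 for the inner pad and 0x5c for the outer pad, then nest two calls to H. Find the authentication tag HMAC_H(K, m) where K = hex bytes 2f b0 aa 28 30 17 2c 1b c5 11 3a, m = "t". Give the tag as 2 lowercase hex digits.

6c

Key hex bytes 2f b0 aa 28 30 17 2c 1b c5 11 3a is 11 bytes > B = 7, so hash it first: H(key) = 4f, then zero-pad to 7 bytes: K' = 4f 00 00 00 00 00 00.
K' ⊕ ipad = 79 36 36 36 36 36 36.  K' ⊕ opad = 13 5c 5c 5c 5c 5c 5c.
Inner input = (K'⊕ipad) ∥ m = 79 36 36 36 36 36 36 ∥ 74.
Inner hash: sum = 121+54+54+54+54+54+54+116 = 561; mod 256 = 49 → 31.
Outer input = (K'⊕opad) ∥ inner = 13 5c 5c 5c 5c 5c 5c ∥ 31.
Outer hash (tag): sum = 19+92+92+92+92+92+92+49 = 620; mod 256 = 108 → 6c.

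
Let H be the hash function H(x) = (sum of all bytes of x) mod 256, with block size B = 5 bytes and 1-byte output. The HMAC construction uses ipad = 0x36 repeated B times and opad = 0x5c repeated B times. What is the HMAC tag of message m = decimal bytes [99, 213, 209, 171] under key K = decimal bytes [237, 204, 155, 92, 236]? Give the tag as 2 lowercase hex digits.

Key decimal bytes [237, 204, 155, 92, 236] = ed cc 9b 5c ec is exactly B = 5 bytes: K' = ed cc 9b 5c ec.
K' ⊕ ipad = db fa ad 6a da.  K' ⊕ opad = b1 90 c7 00 b0.
Inner input = (K'⊕ipad) ∥ m = db fa ad 6a da ∥ 63 d5 d1 ab.
Inner hash: sum = 219+250+173+106+218+99+213+209+171 = 1658; mod 256 = 122 → 7a.
Outer input = (K'⊕opad) ∥ inner = b1 90 c7 00 b0 ∥ 7a.
Outer hash (tag): sum = 177+144+199+0+176+122 = 818; mod 256 = 50 → 32.

32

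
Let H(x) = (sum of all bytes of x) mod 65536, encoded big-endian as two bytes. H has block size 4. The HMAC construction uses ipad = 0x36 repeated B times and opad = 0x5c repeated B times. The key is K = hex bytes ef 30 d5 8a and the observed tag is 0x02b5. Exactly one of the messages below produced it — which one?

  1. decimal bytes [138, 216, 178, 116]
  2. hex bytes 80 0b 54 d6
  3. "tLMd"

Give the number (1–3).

Key hex bytes ef 30 d5 8a is exactly B = 4 bytes: K' = ef 30 d5 8a.
K' ⊕ ipad = d9 06 e3 bc; K' ⊕ opad = b3 6c 89 d6.
m1: inner = H(d9 06 e3 bc 8a d8 b2 74) = 05 06; tag = H(b3 6c 89 d6 05 06) = 0289
m2: inner = H(d9 06 e3 bc 80 0b 54 d6) = 04 33; tag = H(b3 6c 89 d6 04 33) = 02b5 ← matches
m3: inner = H(d9 06 e3 bc 74 4c 4d 64) = 03 ef; tag = H(b3 6c 89 d6 03 ef) = 0370

2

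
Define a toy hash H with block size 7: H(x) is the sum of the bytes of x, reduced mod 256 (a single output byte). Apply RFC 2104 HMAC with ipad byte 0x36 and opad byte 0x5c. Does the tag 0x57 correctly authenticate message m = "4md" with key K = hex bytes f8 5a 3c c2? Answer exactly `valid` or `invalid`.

invalid

Key hex bytes f8 5a 3c c2 is 4 bytes ≤ B = 7; zero-pad to 7 bytes: K' = f8 5a 3c c2 00 00 00.
K' ⊕ ipad = ce 6c 0a f4 36 36 36; K' ⊕ opad = a4 06 60 9e 5c 5c 5c.
Inner hash: sum = 206+108+10+244+54+54+54+52+109+100 = 991; mod 256 = 223 → df.
Outer hash (recomputed tag): sum = 164+6+96+158+92+92+92+223 = 923; mod 256 = 155 → 9b.
Recomputed tag = 9b; claimed = 57 → mismatch.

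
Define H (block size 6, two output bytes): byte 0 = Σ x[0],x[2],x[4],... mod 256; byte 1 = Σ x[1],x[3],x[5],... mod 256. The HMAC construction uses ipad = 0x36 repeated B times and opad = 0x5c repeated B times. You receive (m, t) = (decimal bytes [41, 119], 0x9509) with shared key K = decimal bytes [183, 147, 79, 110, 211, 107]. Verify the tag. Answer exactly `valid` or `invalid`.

valid

Key decimal bytes [183, 147, 79, 110, 211, 107] = b7 93 4f 6e d3 6b is exactly B = 6 bytes: K' = b7 93 4f 6e d3 6b.
K' ⊕ ipad = 81 a5 79 58 e5 5d; K' ⊕ opad = eb cf 13 32 8f 37.
Inner hash: even-index sum = 520 mod 256 = 8; odd-index sum = 465 mod 256 = 209 → 08 d1.
Outer hash (recomputed tag): even-index sum = 405 mod 256 = 149; odd-index sum = 521 mod 256 = 9 → 95 09.
Recomputed tag = 9509; claimed = 9509 → match.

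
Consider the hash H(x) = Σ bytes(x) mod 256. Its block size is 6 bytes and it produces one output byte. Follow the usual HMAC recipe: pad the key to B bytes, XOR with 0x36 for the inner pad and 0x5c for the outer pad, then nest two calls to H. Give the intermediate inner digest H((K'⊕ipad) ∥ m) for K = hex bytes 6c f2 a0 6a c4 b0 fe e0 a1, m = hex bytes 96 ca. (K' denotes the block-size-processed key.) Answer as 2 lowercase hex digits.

Key hex bytes 6c f2 a0 6a c4 b0 fe e0 a1 is 9 bytes > B = 6, so hash it first: H(key) = 5b, then zero-pad to 6 bytes: K' = 5b 00 00 00 00 00.
K' ⊕ ipad = 6d 36 36 36 36 36.
Inner input = 6d 36 36 36 36 36 ∥ 96 ca.
Inner hash: sum = 109+54+54+54+54+54+150+202 = 731; mod 256 = 219 → db.

db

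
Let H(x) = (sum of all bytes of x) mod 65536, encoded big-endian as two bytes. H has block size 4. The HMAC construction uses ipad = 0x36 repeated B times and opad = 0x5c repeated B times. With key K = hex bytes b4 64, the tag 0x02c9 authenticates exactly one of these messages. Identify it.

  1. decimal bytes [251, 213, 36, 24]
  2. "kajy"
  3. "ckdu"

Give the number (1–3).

2

Key hex bytes b4 64 is 2 bytes ≤ B = 4; zero-pad to 4 bytes: K' = b4 64 00 00.
K' ⊕ ipad = 82 52 36 36; K' ⊕ opad = e8 38 5c 5c.
m1: inner = H(82 52 36 36 fb d5 24 18) = 03 4c; tag = H(e8 38 5c 5c 03 4c) = 0227
m2: inner = H(82 52 36 36 6b 61 6a 79) = 02 ef; tag = H(e8 38 5c 5c 02 ef) = 02c9 ← matches
m3: inner = H(82 52 36 36 63 6b 64 75) = 02 e7; tag = H(e8 38 5c 5c 02 e7) = 02c1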